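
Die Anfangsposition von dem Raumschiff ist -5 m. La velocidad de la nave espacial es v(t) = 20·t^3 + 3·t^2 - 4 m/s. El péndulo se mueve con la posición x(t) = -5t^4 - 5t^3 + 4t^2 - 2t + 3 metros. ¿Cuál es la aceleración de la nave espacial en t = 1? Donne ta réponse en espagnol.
Debemos derivar nuestra ecuación de la velocidad v(t) = 20·t^3 + 3·t^2 - 4 1 vez. La derivada de la velocidad da la aceleración: a(t) = 60·t^2 + 6·t. De la ecuación de la aceleración a(t) = 60·t^2 + 6·t, sustituimos t = 1 para obtener a = 66.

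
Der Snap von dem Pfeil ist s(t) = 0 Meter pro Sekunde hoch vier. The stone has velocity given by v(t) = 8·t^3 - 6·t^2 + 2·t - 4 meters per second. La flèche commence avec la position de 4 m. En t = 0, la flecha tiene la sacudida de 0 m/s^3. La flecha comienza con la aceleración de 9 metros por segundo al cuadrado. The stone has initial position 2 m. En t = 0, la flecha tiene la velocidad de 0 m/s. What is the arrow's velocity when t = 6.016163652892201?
To find the answer, we compute 3 integrals of s(t) = 0. The antiderivative of snap, with j(0) = 0, gives jerk: j(t) = 0. The antiderivative of jerk, with a(0) = 9, gives acceleration: a(t) = 9. The integral of acceleration, with v(0) = 0, gives velocity: v(t) = 9·t. From the given velocity equation v(t) = 9·t, we substitute t = 6.016163652892201 to get v = 54.1454728760298.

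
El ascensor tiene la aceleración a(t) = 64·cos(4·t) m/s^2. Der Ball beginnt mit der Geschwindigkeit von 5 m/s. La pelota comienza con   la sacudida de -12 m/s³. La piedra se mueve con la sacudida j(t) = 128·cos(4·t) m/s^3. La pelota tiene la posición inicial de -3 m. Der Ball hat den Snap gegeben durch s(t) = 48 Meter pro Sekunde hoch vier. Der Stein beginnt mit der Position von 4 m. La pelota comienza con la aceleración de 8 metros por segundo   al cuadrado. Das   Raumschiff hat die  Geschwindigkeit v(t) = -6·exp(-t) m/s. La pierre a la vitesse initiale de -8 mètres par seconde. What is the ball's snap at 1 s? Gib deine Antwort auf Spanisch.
Tenemos el snap s(t) = 48. Sustituyendo t = 1: s(1) = 48.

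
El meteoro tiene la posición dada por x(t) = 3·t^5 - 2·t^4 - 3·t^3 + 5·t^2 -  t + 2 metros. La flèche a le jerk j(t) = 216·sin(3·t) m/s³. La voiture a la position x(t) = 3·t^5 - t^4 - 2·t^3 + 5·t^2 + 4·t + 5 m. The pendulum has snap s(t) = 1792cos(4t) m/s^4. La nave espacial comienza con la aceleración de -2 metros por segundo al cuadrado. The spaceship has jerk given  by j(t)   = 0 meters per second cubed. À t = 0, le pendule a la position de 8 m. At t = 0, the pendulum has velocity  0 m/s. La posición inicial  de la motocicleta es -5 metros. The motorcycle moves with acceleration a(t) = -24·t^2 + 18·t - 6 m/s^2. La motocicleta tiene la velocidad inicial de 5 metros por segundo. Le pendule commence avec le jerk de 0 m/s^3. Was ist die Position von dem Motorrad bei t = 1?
Ausgehend von der Beschleunigung a(t) = -24·t^2 + 18·t - 6, nehmen wir 2 Stammfunktionen. Das Integral von der Beschleunigung ist die Geschwindigkeit. Mit v(0) = 5 erhalten wir v(t) = -8·t^3 + 9·t^2 - 6·t + 5. Das Integral von der Geschwindigkeit, mit x(0) = -5, ergibt die Position: x(t) = -2·t^4 + 3·t^3 - 3·t^2 + 5·t - 5. Aus der Gleichung für die Position x(t) = -2·t^4 + 3·t^3 - 3·t^2 + 5·t - 5, setzen wir t = 1 ein und erhalten x = -2.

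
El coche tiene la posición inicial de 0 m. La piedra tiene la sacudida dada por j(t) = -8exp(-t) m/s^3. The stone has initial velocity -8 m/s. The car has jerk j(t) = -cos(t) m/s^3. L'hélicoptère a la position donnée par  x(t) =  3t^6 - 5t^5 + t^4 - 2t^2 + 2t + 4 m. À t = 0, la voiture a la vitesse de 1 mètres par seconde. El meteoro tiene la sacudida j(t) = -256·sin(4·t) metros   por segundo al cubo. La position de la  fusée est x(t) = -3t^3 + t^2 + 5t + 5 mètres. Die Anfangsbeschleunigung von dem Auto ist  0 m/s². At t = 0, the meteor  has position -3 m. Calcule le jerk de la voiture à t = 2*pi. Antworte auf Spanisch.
Usando j(t) = -cos(t) y sustituyendo t = 2*pi, encontramos j = -1.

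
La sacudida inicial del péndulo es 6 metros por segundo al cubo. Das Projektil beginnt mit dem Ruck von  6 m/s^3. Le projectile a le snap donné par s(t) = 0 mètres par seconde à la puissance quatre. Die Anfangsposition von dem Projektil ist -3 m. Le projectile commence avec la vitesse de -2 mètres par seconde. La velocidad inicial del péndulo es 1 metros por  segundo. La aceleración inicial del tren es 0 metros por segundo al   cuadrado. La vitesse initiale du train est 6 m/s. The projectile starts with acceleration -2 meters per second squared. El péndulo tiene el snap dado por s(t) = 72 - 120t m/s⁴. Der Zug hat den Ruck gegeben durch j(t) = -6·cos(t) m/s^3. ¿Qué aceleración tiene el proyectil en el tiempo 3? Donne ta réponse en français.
Nous devons trouver l'intégrale de notre équation du snap s(t) = 0 2 fois. En intégrant le snap et en utilisant la condition initiale j(0) = 6, nous obtenons j(t) = 6. La primitive du jerk, avec a(0) = -2, donne l'accélération: a(t) = 6·t - 2. En utilisant a(t) = 6·t - 2 et en substituant t = 3, nous trouvons a = 16.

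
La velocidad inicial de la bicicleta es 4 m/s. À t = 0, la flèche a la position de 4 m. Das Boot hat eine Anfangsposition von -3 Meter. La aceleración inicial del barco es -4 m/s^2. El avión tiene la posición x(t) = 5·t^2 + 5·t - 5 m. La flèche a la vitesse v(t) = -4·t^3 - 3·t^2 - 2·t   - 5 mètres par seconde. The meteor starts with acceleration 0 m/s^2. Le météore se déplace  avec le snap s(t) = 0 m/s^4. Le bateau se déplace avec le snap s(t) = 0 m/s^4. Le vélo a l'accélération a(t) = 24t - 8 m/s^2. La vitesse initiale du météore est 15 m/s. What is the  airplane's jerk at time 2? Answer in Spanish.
Para resolver esto, necesitamos tomar 3 derivadas de nuestra ecuación de la posición x(t) = 5·t^2 + 5·t - 5. Tomando d/dt de x(t), encontramos v(t) = 10·t + 5. La derivada de la velocidad da la aceleración: a(t) = 10. La derivada de la aceleración da la sacudida: j(t) = 0. Usando j(t) = 0 y sustituyendo t = 2, encontramos j = 0.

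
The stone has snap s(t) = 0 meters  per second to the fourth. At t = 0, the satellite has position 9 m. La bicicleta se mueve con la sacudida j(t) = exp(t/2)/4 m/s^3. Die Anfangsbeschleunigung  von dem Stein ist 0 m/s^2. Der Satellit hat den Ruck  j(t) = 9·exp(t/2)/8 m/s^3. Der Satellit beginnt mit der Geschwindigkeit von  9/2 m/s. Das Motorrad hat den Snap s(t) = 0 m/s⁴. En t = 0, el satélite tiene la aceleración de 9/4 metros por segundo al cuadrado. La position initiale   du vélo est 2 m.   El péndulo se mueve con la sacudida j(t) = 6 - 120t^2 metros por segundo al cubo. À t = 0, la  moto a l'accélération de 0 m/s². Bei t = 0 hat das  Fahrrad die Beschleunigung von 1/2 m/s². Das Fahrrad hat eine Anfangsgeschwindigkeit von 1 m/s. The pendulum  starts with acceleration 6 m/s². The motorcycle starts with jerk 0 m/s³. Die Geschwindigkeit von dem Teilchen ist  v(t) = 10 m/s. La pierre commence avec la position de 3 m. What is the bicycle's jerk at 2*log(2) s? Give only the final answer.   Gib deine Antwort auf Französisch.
À t = 2*log(2), j = 1/2.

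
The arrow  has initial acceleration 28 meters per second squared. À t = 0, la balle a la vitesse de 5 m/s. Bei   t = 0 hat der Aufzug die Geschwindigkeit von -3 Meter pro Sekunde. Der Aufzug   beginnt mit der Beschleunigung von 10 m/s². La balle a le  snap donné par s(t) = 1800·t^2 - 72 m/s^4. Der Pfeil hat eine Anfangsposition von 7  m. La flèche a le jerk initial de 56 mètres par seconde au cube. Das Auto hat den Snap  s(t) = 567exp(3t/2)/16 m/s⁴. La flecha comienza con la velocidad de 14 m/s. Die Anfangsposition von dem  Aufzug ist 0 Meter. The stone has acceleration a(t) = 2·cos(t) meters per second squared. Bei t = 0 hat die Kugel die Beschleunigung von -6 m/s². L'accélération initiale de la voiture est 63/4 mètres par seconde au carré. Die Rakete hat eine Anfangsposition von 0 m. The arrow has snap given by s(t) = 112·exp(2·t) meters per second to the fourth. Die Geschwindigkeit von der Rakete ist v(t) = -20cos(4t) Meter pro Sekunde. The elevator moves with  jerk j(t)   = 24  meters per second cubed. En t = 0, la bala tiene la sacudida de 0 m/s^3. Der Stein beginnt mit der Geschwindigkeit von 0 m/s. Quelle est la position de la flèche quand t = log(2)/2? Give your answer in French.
Nous devons intégrer notre équation du snap s(t) = 112·exp(2·t) 4 fois. En prenant ∫s(t)dt et en appliquant j(0) = 56, nous trouvons j(t) = 56·exp(2·t). En prenant ∫j(t)dt et en appliquant a(0) = 28, nous trouvons a(t) = 28·exp(2·t). En prenant ∫a(t)dt et en appliquant v(0) = 14, nous trouvons v(t) = 14·exp(2·t). En prenant ∫v(t)dt et en appliquant x(0) = 7, nous trouvons x(t) = 7·exp(2·t). De l'équation de la position x(t) = 7·exp(2·t), nous substituons t = log(2)/2 pour obtenir x = 14.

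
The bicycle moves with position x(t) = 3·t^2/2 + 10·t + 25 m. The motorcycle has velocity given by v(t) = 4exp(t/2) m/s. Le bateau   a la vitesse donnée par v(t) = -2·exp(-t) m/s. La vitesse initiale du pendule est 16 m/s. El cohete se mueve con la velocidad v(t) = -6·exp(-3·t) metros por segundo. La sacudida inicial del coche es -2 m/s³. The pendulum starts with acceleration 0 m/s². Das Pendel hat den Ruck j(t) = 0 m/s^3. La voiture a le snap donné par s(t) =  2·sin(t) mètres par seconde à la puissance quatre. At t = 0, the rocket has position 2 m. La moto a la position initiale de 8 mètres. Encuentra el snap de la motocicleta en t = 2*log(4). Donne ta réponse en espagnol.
Debemos derivar nuestra ecuación de la velocidad v(t) = 4·exp(t/2) 3 veces. La derivada de la velocidad da la aceleración: a(t) = 2·exp(t/2). Tomando d/dt de a(t), encontramos j(t) = exp(t/2). Derivando la sacudida, obtenemos el snap: s(t) = exp(t/2)/2. Tenemos el snap s(t) = exp(t/2)/2. Sustituyendo t = 2*log(4): s(2*log(4)) = 2.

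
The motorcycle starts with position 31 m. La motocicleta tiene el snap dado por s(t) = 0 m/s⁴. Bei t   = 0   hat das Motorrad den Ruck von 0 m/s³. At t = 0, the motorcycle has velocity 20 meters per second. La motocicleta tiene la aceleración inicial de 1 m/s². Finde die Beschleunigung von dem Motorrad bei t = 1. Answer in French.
Nous devons intégrer notre équation du snap s(t) = 0 2 fois. L'intégrale du snap, avec j(0) = 0, donne le jerk: j(t) = 0. En prenant ∫j(t)dt et en appliquant a(0) = 1, nous trouvons a(t) = 1. De l'équation de l'accélération a(t) = 1, nous substituons t = 1 pour obtenir a = 1.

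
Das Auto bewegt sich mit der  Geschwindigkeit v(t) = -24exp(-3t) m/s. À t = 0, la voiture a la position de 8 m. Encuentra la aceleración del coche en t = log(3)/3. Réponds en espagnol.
Partiendo de la velocidad v(t) = -24·exp(-3·t), tomamos 1 derivada. Tomando d/dt de v(t), encontramos a(t) = 72·exp(-3·t). Usando a(t) = 72·exp(-3·t) y sustituyendo t = log(3)/3, encontramos a = 24.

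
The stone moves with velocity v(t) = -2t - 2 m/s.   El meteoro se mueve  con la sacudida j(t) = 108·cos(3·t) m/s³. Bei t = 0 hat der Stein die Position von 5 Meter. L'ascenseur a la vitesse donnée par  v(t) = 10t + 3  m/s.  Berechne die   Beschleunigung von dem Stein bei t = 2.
Um dies zu lösen, müssen wir 1 Ableitung unserer Gleichung für die Geschwindigkeit v(t) = -2·t - 2 nehmen. Mit d/dt von v(t) finden wir a(t) = -2. Wir haben die Beschleunigung a(t) = -2. Durch Einsetzen von t = 2: a(2) = -2.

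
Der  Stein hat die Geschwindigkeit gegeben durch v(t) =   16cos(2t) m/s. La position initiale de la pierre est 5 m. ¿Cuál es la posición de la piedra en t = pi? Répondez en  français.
En partant de la vitesse v(t) = 16·cos(2·t), nous prenons 1 primitive. La primitive de la vitesse, avec x(0) = 5, donne la position: x(t) = 8·sin(2·t) + 5. En utilisant x(t) = 8·sin(2·t) + 5 et en substituant t = pi, nous trouvons x = 5.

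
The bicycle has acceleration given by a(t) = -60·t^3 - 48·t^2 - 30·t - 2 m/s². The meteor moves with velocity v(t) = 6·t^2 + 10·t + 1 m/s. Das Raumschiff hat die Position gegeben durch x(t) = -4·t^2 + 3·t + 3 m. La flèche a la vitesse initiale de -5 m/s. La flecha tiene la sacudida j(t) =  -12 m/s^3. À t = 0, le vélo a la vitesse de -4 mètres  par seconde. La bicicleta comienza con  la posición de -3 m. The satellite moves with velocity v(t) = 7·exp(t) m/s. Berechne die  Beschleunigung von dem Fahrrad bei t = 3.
Wir haben die Beschleunigung a(t) = -60·t^3 - 48·t^2 - 30·t - 2. Durch Einsetzen von t = 3: a(3) = -2144.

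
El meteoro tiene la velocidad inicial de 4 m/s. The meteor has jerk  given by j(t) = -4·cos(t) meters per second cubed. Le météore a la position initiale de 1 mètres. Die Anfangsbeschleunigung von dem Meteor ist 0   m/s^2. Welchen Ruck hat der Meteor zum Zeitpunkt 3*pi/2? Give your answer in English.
We have jerk j(t) = -4·cos(t). Substituting t = 3*pi/2: j(3*pi/2) = 0.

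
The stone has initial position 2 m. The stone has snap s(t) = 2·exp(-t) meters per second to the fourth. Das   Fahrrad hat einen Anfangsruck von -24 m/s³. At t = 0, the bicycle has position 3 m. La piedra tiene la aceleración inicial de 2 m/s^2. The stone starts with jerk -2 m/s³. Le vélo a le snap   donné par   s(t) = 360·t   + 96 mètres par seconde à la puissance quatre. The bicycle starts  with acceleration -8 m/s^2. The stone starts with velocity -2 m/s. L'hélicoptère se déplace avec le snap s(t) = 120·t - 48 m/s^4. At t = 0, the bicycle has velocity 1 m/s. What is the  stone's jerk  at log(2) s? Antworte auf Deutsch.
Um dies zu lösen, müssen wir 1 Integral unserer Gleichung für den Snap s(t) = 2·exp(-t) finden. Das Integral von dem Snap ist der Ruck. Mit j(0) = -2 erhalten wir j(t) = -2·exp(-t). Aus der Gleichung für den Ruck j(t) = -2·exp(-t), setzen wir t = log(2) ein und erhalten j = -1.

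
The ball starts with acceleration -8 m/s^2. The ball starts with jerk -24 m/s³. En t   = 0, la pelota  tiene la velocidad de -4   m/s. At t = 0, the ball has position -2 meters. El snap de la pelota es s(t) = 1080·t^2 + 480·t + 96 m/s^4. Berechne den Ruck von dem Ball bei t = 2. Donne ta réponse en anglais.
We need to integrate our snap equation s(t) = 1080·t^2 + 480·t + 96 1 time. Taking ∫s(t)dt and applying j(0) = -24, we find j(t) = 360·t^3 + 240·t^2 + 96·t - 24. We have jerk j(t) = 360·t^3 + 240·t^2 + 96·t - 24. Substituting t = 2: j(2) = 4008.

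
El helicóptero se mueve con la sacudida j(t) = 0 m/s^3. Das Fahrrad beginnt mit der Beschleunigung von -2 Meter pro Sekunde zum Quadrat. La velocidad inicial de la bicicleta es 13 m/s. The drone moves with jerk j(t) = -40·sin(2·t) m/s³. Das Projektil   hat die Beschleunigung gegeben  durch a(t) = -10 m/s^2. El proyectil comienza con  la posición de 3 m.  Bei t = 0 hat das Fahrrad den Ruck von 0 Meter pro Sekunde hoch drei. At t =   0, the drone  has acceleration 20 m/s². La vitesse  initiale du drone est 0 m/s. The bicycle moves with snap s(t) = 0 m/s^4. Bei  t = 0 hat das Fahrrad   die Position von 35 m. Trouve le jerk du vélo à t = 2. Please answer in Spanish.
Partiendo del snap s(t) = 0, tomamos 1 integral. Integrando el snap y usando la condición inicial j(0) = 0, obtenemos j(t) = 0. Tenemos la sacudida j(t) = 0. Sustituyendo t = 2: j(2) = 0.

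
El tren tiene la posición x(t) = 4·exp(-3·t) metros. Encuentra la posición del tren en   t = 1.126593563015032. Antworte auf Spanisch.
Usando x(t) = 4·exp(-3·t) y sustituyendo t = 1.126593563015032, encontramos x = 0.136219690133057.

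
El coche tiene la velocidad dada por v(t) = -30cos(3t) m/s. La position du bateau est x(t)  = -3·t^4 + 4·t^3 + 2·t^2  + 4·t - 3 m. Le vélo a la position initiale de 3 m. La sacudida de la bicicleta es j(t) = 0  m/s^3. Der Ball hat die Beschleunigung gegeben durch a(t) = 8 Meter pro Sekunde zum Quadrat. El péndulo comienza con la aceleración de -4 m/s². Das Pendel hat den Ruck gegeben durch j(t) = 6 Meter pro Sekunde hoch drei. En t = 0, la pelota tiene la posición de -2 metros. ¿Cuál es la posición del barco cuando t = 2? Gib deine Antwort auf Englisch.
We have position x(t) = -3·t^4 + 4·t^3 + 2·t^2 + 4·t - 3. Substituting t = 2: x(2) = -3.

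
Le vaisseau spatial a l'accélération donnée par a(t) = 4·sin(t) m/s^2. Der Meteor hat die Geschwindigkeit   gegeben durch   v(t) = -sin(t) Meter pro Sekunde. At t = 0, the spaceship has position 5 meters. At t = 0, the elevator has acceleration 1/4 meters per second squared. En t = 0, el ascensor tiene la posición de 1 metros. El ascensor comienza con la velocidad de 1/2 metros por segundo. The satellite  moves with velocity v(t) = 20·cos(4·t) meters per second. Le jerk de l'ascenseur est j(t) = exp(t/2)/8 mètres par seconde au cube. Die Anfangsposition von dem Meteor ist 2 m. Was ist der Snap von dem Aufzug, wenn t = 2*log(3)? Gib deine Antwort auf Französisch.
Nous devons dériver notre équation du jerk j(t) = exp(t/2)/8 1 fois. En prenant d/dt de j(t), nous trouvons s(t) = exp(t/2)/16. De l'équation du snap s(t) = exp(t/2)/16, nous substituons t = 2*log(3) pour obtenir s = 3/16.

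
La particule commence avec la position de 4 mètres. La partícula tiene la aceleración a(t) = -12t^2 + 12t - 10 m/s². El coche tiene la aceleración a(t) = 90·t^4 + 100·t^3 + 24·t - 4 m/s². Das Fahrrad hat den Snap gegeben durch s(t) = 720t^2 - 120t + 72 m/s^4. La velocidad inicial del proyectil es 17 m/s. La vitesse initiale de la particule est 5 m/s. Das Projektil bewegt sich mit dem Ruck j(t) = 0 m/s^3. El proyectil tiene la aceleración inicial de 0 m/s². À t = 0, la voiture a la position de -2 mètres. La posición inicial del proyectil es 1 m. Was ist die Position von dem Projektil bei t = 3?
Wir müssen das Integral unserer Gleichung für den Ruck j(t) = 0 3-mal finden. Durch Integration von dem Ruck und Verwendung der Anfangsbedingung a(0) = 0, erhalten wir a(t) = 0. Das Integral von der Beschleunigung, mit v(0) = 17, ergibt die Geschwindigkeit: v(t) = 17. Das Integral von der Geschwindigkeit ist die Position. Mit x(0) = 1 erhalten wir x(t) = 17·t + 1. Mit x(t) = 17·t + 1 und Einsetzen von t = 3, finden wir x = 52.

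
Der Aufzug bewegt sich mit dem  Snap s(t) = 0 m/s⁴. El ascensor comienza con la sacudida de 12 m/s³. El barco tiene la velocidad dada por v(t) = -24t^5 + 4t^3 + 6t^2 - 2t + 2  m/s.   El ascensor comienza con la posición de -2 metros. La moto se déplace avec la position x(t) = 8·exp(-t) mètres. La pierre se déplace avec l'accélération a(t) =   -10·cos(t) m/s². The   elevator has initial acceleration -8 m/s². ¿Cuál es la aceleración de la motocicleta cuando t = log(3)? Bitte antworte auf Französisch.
En partant de la position x(t) = 8·exp(-t), nous prenons 2 dérivées. En dérivant la position, nous obtenons la vitesse: v(t) = -8·exp(-t). La dérivée de la vitesse donne l'accélération: a(t) = 8·exp(-t). Nous avons l'accélération a(t) = 8·exp(-t). En substituant t = log(3): a(log(3)) = 8/3.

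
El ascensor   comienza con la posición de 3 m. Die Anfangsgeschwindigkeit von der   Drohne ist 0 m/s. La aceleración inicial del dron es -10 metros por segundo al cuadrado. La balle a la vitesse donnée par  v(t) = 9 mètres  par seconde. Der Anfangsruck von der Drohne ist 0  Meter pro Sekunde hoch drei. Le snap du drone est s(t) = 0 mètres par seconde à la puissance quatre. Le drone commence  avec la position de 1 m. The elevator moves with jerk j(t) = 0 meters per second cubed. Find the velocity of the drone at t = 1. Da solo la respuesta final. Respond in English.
v(1) = -10.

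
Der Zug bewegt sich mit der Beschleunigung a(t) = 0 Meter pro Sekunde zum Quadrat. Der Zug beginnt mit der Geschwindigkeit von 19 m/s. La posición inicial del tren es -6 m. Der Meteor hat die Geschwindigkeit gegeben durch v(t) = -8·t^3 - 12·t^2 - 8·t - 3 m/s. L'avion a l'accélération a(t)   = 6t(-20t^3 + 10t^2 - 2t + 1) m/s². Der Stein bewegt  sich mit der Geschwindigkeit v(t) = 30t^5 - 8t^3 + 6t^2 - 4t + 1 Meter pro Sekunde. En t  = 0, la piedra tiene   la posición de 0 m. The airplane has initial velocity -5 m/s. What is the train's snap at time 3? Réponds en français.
Pour résoudre ceci, nous devons prendre 2 dérivées de notre équation de l'accélération a(t) = 0. En dérivant l'accélération, nous obtenons le jerk: j(t) = 0. En prenant d/dt de j(t), nous trouvons s(t) = 0. Nous avons le snap s(t) = 0. En substituant t = 3: s(3) = 0.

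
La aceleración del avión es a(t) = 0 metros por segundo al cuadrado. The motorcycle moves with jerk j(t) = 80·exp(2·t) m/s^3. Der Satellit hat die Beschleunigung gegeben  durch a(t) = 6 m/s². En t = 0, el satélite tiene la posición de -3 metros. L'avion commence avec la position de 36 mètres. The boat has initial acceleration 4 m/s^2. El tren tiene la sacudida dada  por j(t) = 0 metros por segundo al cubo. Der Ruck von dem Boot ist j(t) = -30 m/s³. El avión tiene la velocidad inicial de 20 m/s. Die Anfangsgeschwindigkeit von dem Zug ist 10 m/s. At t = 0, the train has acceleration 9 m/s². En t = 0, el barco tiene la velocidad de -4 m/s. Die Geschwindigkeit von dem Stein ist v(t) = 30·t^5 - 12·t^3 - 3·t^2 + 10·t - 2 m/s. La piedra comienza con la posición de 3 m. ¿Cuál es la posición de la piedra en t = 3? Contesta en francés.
Nous devons trouver la primitive de notre équation de la vitesse v(t) = 30·t^5 - 12·t^3 - 3·t^2 + 10·t - 2 1 fois. L'intégrale de la vitesse, avec x(0) = 3, donne la position: x(t) = 5·t^6 - 3·t^4 - t^3 + 5·t^2 - 2·t + 3. De l'équation de la position x(t) = 5·t^6 - 3·t^4 - t^3 + 5·t^2 - 2·t + 3, nous substituons t = 3 pour obtenir x = 3417.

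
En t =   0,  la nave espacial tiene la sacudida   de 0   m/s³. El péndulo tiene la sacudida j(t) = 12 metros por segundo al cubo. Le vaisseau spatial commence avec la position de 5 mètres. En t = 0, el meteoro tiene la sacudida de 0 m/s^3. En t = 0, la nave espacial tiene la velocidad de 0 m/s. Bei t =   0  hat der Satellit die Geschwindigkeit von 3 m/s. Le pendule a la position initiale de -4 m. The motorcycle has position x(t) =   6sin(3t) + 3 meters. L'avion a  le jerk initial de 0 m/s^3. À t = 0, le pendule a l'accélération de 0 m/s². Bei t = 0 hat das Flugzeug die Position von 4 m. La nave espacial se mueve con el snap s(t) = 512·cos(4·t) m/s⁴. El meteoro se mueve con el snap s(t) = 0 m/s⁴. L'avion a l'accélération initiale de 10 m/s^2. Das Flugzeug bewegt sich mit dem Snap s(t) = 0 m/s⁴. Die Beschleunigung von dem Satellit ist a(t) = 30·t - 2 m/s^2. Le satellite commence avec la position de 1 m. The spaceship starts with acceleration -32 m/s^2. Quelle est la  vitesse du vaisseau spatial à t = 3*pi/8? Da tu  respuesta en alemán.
Wir müssen das Integral unserer Gleichung für den Snap s(t) = 512·cos(4·t) 3-mal finden. Die Stammfunktion von dem Snap ist der Ruck. Mit j(0) = 0 erhalten wir j(t) = 128·sin(4·t). Mit ∫j(t)dt und Anwendung von a(0) = -32, finden wir a(t) = -32·cos(4·t). Das Integral von der Beschleunigung, mit v(0) = 0, ergibt die Geschwindigkeit: v(t) = -8·sin(4·t). Aus der Gleichung für die Geschwindigkeit v(t) = -8·sin(4·t), setzen wir t = 3*pi/8 ein und erhalten v = 8.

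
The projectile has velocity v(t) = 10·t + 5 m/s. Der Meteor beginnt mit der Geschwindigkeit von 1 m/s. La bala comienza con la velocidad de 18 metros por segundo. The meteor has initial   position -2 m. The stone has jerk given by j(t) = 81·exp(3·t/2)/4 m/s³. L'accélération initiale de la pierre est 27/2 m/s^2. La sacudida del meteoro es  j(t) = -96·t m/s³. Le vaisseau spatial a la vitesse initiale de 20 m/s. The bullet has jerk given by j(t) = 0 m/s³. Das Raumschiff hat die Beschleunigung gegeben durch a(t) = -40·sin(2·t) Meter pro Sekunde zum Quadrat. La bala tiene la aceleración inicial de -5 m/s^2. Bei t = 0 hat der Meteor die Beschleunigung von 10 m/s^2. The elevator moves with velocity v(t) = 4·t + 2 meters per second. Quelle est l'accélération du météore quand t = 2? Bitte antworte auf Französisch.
Nous devons trouver l'intégrale de notre équation du jerk j(t) = -96·t 1 fois. En intégrant le jerk et en utilisant la condition initiale a(0) = 10, nous obtenons a(t) = 10 - 48·t^2. En utilisant a(t) = 10 - 48·t^2 et en substituant t = 2, nous trouvons a = -182.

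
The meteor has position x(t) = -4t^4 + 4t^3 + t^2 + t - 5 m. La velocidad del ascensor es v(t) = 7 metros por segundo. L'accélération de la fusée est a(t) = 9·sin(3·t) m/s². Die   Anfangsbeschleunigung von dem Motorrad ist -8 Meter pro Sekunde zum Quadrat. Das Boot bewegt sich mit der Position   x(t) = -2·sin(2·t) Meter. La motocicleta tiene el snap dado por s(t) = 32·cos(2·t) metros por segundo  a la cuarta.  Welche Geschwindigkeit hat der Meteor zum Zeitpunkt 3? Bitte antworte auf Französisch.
En partant de la position x(t) = -4·t^4 + 4·t^3 + t^2 + t - 5, nous prenons 1 dérivée. En prenant d/dt de x(t), nous trouvons v(t) = -16·t^3 + 12·t^2 + 2·t + 1. De l'équation de la vitesse v(t) = -16·t^3 + 12·t^2 + 2·t + 1, nous substituons t = 3 pour obtenir v = -317.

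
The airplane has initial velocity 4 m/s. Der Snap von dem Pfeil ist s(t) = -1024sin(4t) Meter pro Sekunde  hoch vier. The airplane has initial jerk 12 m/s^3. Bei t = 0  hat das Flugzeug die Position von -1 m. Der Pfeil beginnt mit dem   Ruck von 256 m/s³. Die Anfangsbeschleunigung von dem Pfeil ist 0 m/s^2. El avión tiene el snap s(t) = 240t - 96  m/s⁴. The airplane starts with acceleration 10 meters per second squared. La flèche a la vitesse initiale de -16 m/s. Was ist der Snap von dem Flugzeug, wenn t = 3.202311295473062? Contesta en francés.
En utilisant s(t) = 240·t - 96 et en substituant t = 3.202311295473062, nous trouvons s = 672.554710913535.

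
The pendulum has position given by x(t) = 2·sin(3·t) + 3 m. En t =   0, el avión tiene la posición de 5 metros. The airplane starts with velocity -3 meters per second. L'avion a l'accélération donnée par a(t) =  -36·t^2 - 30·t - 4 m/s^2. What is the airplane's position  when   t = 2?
We must find the antiderivative of our acceleration equation a(t) = -36·t^2 - 30·t - 4 2 times. Taking ∫a(t)dt and applying v(0) = -3, we find v(t) = -12·t^3 - 15·t^2 - 4·t - 3. Finding the integral of v(t) and using x(0) = 5: x(t) = -3·t^4 - 5·t^3 - 2·t^2 - 3·t + 5. Using x(t) = -3·t^4 - 5·t^3 - 2·t^2 - 3·t + 5 and substituting t = 2, we find x = -97.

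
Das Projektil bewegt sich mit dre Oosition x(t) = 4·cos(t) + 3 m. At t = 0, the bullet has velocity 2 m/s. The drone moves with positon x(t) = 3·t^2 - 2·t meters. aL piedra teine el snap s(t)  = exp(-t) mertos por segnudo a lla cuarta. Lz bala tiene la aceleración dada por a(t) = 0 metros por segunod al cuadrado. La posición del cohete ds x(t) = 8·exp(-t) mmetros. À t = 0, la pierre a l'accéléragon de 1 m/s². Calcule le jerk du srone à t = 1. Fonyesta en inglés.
We must differentiate our position equation x(t) = 3·t^2 - 2·t 3 times. Differentiating position, we get velocity: v(t) = 6·t - 2. Taking d/dt of v(t), we find a(t) = 6. Taking d/dt of a(t), we find j(t) = 0. We have jerk j(t) = 0. Substituting t = 1: j(1) = 0.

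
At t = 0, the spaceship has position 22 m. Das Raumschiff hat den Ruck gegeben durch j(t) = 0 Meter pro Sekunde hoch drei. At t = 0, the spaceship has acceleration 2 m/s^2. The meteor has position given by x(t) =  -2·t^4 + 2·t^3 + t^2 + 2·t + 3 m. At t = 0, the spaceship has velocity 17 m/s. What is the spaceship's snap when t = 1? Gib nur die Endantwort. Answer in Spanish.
La respuesta es 0.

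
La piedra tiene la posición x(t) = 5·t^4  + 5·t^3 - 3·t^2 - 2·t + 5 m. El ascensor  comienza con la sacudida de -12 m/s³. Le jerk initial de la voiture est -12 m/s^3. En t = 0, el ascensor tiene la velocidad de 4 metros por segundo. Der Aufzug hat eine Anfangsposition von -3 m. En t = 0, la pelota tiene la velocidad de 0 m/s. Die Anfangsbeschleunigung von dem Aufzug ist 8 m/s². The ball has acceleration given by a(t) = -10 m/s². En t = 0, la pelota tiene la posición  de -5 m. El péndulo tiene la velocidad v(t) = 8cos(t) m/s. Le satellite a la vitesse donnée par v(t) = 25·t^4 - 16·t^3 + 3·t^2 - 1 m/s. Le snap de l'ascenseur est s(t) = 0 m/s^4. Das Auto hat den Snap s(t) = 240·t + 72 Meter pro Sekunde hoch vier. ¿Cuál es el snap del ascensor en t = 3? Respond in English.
From the given snap equation s(t) = 0, we substitute t = 3 to get s = 0.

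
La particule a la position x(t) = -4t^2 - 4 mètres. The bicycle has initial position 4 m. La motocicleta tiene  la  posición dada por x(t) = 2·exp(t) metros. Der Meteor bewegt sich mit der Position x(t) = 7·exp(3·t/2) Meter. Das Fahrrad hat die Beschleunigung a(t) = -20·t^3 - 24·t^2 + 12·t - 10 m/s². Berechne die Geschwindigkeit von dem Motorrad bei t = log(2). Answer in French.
Nous devons dériver notre équation de la position x(t) = 2·exp(t) 1 fois. En prenant d/dt de x(t), nous trouvons v(t) = 2·exp(t). Nous avons la vitesse v(t) = 2·exp(t). En substituant t = log(2): v(log(2)) = 4.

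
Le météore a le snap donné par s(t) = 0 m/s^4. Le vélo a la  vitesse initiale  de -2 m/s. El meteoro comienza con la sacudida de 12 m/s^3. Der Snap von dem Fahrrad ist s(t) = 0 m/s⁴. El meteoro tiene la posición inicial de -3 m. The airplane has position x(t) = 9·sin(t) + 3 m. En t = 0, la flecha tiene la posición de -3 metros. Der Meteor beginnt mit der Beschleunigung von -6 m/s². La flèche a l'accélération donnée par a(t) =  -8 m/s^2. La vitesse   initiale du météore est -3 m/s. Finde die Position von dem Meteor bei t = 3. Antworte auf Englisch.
Starting from snap s(t) = 0, we take 4 antiderivatives. Taking ∫s(t)dt and applying j(0) = 12, we find j(t) = 12. Finding the antiderivative of j(t) and using a(0) = -6: a(t) = 12·t - 6. Finding the antiderivative of a(t) and using v(0) = -3: v(t) = 6·t^2 - 6·t - 3. Integrating velocity and using the initial condition x(0) = -3, we get x(t) = 2·t^3 - 3·t^2 - 3·t - 3. From the given position equation x(t) = 2·t^3 - 3·t^2 - 3·t - 3, we substitute t = 3 to get x = 15.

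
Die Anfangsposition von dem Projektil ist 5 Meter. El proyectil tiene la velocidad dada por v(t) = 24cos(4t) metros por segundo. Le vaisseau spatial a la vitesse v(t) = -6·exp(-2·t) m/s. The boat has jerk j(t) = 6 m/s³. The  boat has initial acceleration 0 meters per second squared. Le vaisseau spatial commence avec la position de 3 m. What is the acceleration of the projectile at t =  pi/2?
Starting from velocity v(t) = 24·cos(4·t), we take 1 derivative. Taking d/dt of v(t), we find a(t) = -96·sin(4·t). Using a(t) = -96·sin(4·t) and substituting t = pi/2, we find a = 0.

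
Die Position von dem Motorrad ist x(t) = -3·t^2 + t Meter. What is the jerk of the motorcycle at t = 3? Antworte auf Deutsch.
Ausgehend von der Position x(t) = -3·t^2 + t, nehmen wir 3 Ableitungen. Durch Ableiten von der Position erhalten wir die Geschwindigkeit: v(t) = 1 - 6·t. Die Ableitung von der Geschwindigkeit ergibt die Beschleunigung: a(t) = -6. Mit d/dt von a(t) finden wir j(t) = 0. Aus der Gleichung für den Ruck j(t) = 0, setzen wir t = 3 ein und erhalten j = 0.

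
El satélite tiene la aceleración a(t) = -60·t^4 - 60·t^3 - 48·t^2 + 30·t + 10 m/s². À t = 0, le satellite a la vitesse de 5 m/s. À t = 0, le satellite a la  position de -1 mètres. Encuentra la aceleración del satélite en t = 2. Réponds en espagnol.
De la ecuación de la aceleración a(t) = -60·t^4 - 60·t^3 - 48·t^2 + 30·t + 10, sustituimos t = 2 para obtener a = -1562.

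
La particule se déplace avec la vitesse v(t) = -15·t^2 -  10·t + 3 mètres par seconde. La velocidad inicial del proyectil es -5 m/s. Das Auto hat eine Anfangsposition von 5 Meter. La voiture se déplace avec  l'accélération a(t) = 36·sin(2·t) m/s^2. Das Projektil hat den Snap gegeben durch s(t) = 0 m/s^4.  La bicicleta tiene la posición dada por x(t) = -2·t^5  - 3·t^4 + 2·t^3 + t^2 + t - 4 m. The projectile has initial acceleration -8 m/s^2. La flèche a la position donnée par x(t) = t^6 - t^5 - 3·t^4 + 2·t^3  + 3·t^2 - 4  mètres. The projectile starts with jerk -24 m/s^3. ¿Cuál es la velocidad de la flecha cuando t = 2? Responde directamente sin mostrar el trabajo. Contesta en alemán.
v(2) = 52.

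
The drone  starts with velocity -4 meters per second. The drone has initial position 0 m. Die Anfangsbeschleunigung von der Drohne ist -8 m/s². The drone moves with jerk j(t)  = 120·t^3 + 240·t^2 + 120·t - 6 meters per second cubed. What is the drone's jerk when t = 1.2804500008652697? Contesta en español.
Tenemos la sacudida j(t) = 120·t^3 + 240·t^2 + 120·t - 6. Sustituyendo t = 1.2804500008652697: j(1.2804500008652697) = 793.070283869292.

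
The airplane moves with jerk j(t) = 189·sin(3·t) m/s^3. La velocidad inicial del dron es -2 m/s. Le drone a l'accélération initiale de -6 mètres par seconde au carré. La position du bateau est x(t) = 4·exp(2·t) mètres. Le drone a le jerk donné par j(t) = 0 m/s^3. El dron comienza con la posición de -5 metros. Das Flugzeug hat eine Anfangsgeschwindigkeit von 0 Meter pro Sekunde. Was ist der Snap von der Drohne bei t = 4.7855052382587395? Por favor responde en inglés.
Starting from jerk j(t) = 0, we take 1 derivative. Taking d/dt of j(t), we find s(t) = 0. Using s(t) = 0 and substituting t = 4.7855052382587395, we find s = 0.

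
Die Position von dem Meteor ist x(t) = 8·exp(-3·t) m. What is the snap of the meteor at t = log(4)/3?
Starting from position x(t) = 8·exp(-3·t), we take 4 derivatives. Taking d/dt of x(t), we find v(t) = -24·exp(-3·t). Taking d/dt of v(t), we find a(t) = 72·exp(-3·t). The derivative of acceleration gives jerk: j(t) = -216·exp(-3·t). Taking d/dt of j(t), we find s(t) = 648·exp(-3·t). From the given snap equation s(t) = 648·exp(-3·t), we substitute t = log(4)/3 to get s = 162.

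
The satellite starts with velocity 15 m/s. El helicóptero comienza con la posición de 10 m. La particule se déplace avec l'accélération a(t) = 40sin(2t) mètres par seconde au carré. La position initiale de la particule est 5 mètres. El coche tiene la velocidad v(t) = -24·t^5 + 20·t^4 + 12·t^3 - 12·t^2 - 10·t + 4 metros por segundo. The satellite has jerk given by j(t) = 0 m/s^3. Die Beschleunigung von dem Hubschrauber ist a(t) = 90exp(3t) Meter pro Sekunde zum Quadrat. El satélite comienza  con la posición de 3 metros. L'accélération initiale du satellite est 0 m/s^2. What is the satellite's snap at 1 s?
We must differentiate our jerk equation j(t) = 0 1 time. Differentiating jerk, we get snap: s(t) = 0. Using s(t) = 0 and substituting t = 1, we find s = 0.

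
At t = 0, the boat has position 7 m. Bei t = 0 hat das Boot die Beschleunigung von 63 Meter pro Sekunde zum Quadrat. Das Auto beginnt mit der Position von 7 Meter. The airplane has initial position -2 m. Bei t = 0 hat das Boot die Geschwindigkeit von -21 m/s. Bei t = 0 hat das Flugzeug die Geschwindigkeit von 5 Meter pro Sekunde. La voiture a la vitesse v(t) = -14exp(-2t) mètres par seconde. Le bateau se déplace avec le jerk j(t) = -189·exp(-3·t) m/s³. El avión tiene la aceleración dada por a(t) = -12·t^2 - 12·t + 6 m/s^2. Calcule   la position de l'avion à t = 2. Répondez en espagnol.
Para resolver esto, necesitamos tomar 2 antiderivadas de nuestra ecuación de la aceleración a(t) = -12·t^2 - 12·t + 6. Integrando la aceleración y usando la condición inicial v(0) = 5, obtenemos v(t) = -4·t^3 - 6·t^2 + 6·t + 5. La integral de la velocidad, con x(0) = -2, da la posición: x(t) = -t^4 - 2·t^3 + 3·t^2 + 5·t - 2. De la ecuación de la posición x(t) = -t^4 - 2·t^3 + 3·t^2 + 5·t - 2, sustituimos t = 2 para obtener x = -12.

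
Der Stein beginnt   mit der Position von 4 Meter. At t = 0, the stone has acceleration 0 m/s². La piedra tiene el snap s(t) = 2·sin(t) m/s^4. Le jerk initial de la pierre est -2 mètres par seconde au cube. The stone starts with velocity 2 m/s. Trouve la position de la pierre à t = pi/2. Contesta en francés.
Nous devons trouver l'intégrale de notre équation du snap s(t) = 2·sin(t) 4 fois. L'intégrale du snap, avec j(0) = -2, donne le jerk: j(t) = -2·cos(t). En prenant ∫j(t)dt et en appliquant a(0) = 0, nous trouvons a(t) = -2·sin(t). En intégrant l'accélération et en utilisant la condition initiale v(0) = 2, nous obtenons v(t) = 2·cos(t). En prenant ∫v(t)dt et en appliquant x(0) = 4, nous trouvons x(t) = 2·sin(t) + 4. En utilisant x(t) = 2·sin(t) + 4 et en substituant t = pi/2, nous trouvons x = 6.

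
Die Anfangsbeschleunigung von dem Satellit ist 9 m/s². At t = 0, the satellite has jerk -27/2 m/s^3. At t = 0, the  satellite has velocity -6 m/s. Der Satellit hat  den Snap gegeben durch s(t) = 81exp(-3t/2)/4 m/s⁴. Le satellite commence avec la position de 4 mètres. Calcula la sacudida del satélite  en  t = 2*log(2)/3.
Partiendo del snap s(t) = 81·exp(-3·t/2)/4, tomamos 1 integral. Tomando ∫s(t)dt y aplicando j(0) = -27/2, encontramos j(t) = -27·exp(-3·t/2)/2. Usando j(t) = -27·exp(-3·t/2)/2 y sustituyendo t = 2*log(2)/3, encontramos j = -27/4.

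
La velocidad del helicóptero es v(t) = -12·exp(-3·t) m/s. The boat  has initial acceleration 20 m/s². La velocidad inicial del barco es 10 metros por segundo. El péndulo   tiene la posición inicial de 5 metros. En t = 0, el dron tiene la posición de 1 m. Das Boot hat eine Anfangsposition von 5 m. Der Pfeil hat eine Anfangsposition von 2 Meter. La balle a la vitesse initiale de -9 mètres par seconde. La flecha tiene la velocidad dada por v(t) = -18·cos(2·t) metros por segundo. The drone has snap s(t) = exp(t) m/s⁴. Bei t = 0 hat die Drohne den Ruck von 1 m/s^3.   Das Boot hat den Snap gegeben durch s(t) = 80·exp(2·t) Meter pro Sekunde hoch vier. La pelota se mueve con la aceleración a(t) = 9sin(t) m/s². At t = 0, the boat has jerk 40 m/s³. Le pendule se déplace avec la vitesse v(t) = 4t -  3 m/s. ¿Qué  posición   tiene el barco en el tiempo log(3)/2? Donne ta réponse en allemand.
Um dies zu lösen, müssen wir 4 Integrale unserer Gleichung für den Snap s(t) = 80·exp(2·t) finden. Durch Integration von dem Snap und Verwendung der Anfangsbedingung j(0) = 40, erhalten wir j(t) = 40·exp(2·t). Die Stammfunktion von dem Ruck ist die Beschleunigung. Mit a(0) = 20 erhalten wir a(t) = 20·exp(2·t). Die Stammfunktion von der Beschleunigung, mit v(0) = 10, ergibt die Geschwindigkeit: v(t) = 10·exp(2·t). Durch Integration von der Geschwindigkeit und Verwendung der Anfangsbedingung x(0) = 5, erhalten wir x(t) = 5·exp(2·t). Wir haben die Position x(t) = 5·exp(2·t). Durch Einsetzen von t = log(3)/2: x(log(3)/2) = 15.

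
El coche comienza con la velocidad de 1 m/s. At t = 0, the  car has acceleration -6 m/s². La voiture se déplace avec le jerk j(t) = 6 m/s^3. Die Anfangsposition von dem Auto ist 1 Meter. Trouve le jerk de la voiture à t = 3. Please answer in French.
Nous avons le jerk j(t) = 6. En substituant t = 3: j(3) = 6.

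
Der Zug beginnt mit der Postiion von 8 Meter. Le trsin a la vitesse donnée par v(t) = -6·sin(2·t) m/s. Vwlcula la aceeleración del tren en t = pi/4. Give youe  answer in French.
En partant de la vitesse v(t) = -6·sin(2·t), nous prenons 1 dérivée. En prenant d/dt de v(t), nous trouvons a(t) = -12·cos(2·t). De l'équation de l'accélération a(t) = -12·cos(2·t), nous substituons t = pi/4 pour obtenir a = 0.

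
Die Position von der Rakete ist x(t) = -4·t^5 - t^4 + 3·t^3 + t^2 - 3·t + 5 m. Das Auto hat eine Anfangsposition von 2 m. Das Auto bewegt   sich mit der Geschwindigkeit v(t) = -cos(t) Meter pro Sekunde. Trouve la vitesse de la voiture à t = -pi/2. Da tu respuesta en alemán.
Wir haben die Geschwindigkeit v(t) = -cos(t). Durch Einsetzen von t = -pi/2: v(-pi/2) = 0.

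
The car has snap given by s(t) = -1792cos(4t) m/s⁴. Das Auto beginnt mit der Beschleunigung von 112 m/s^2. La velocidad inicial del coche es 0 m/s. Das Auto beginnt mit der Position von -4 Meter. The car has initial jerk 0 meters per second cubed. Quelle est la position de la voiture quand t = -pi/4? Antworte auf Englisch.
We need to integrate our snap equation s(t) = -1792·cos(4·t) 4 times. Integrating snap and using the initial condition j(0) = 0, we get j(t) = -448·sin(4·t). The antiderivative of jerk is acceleration. Using a(0) = 112, we get a(t) = 112·cos(4·t). The integral of acceleration is velocity. Using v(0) = 0, we get v(t) = 28·sin(4·t). Integrating velocity and using the initial condition x(0) = -4, we get x(t) = 3 - 7·cos(4·t). Using x(t) = 3 - 7·cos(4·t) and substituting t = -pi/4, we find x = 10.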